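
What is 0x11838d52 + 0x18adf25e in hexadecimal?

0x2a317fb0

Add column by column in base 16, right to left:
  2+e = 0 carry 1
  5+5+1 = b
  d+2 = f
  8+f = 7 carry 1
  3+d+1 = 1 carry 1
  8+a+1 = 3 carry 1
  1+8+1 = a
  1+1 = 2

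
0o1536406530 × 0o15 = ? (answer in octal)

0o25714526570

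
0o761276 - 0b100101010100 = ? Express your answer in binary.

0b111101100101101010

0o761276 = 0b111110001010111110 in binary.
Subtract column by column in base 2:
  0-0 → 0
  1-0 → 1
  1-1 → 0
  1-0 → 1
  1-1 → 0
  1-0 → 1
  0-1 → 1 (borrow)
  1-0-1 → 0
  0-1 → 1 (borrow)
  1-0-1 → 0
  0-0 → 0
  0-1 → 1 (borrow)
  0-0-1 → 1 (borrow)
  1-0-1 → 0
  1-0 → 1
  1-0 → 1
  1-0 → 1
  1-0 → 1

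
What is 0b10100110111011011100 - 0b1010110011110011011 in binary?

0b1010000011101000001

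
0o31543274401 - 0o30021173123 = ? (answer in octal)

0o1522101256

Subtract column by column in base 8:
  1-3 → 6 (borrow)
  0-2-1 → 5 (borrow)
  4-1-1 → 2
  4-3 → 1
  7-7 → 0
  2-1 → 1
  3-1 → 2
  4-2 → 2
  5-0 → 5
  1-0 → 1
  3-3 → 0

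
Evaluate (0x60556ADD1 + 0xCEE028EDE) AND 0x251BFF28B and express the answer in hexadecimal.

0x25119308B

Add column by column in base 16, right to left:
  1+E = F
  D+D = A carry 1
  D+E+1 = C carry 1
  A+8+1 = 3 carry 1
  6+2+1 = 9
  5+0 = 5
  5+E = 3 carry 1
  0+E+1 = F
  6+C = 2 carry 1
  final carry 1
Sum = 0x12F3593CAF; now AND with 0x251BFF28B:
  1&0=0, 2&2=2, F&5=5, 3&1=1, 5&B=1, 9&F=9, 3&F=3, C&2=0, A&8=8, F&B=B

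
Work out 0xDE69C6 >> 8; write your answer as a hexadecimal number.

0xDE69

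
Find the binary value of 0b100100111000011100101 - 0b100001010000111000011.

0b11100111100100010

Subtract column by column in base 2:
  1-1 → 0
  0-1 → 1 (borrow)
  1-0-1 → 0
  0-0 → 0
  0-0 → 0
  1-0 → 1
  1-1 → 0
  1-1 → 0
  0-1 → 1 (borrow)
  0-0-1 → 1 (borrow)
  0-0-1 → 1 (borrow)
  0-0-1 → 1 (borrow)
  1-0-1 → 0
  1-1 → 0
  1-0 → 1
  0-1 → 1 (borrow)
  0-0-1 → 1 (borrow)
  1-0-1 → 0
  0-0 → 0
  0-0 → 0
  1-1 → 0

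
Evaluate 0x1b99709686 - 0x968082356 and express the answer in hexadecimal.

0x1231687330

Subtract column by column in base 16:
  6-6 → 0
  8-5 → 3
  6-3 → 3
  9-2 → 7
  0-8 → 8 (borrow)
  7-0-1 → 6
  9-8 → 1
  9-6 → 3
  b-9 → 2
  1-0 → 1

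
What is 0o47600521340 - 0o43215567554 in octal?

Subtract column by column in base 8:
  0-4 → 4 (borrow)
  4-5-1 → 6 (borrow)
  3-5-1 → 5 (borrow)
  1-7-1 → 1 (borrow)
  2-6-1 → 3 (borrow)
  5-5-1 → 7 (borrow)
  0-5-1 → 2 (borrow)
  0-1-1 → 6 (borrow)
  6-2-1 → 3
  7-3 → 4
  4-4 → 0

0o4362731564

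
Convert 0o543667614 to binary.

Each octal digit is 3 bits: 5=101 4=100 3=011 6=110 6=110 7=111 6=110 1=001 4=100.

0b101100011110110111110001100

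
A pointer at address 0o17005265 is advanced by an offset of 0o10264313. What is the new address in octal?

Add column by column in base 8, right to left:
  5+3 = 0 carry 1
  6+1+1 = 0 carry 1
  2+3+1 = 6
  5+4 = 1 carry 1
  0+6+1 = 7
  0+2 = 2
  7+0 = 7
  1+1 = 2

0o27271600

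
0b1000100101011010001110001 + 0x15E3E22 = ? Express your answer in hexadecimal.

0x270F293

0b1000100101011010001110001 = 0x112B471 in hexadecimal.
Add column by column in base 16, right to left:
  1+2 = 3
  7+2 = 9
  4+E = 2 carry 1
  B+3+1 = F
  2+E = 0 carry 1
  1+5+1 = 7
  1+1 = 2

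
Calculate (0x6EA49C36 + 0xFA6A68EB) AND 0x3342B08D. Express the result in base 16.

0x21020001

Add column by column in base 16, right to left:
  6+B = 1 carry 1
  3+E+1 = 2 carry 1
  C+8+1 = 5 carry 1
  9+6+1 = 0 carry 1
  4+A+1 = F
  A+6 = 0 carry 1
  E+A+1 = 9 carry 1
  6+F+1 = 6 carry 1
  final carry 1
Sum = 0x1690F0521; now AND with 0x3342B08D:
  1&0=0, 6&3=2, 9&3=1, 0&4=0, F&2=2, 0&B=0, 5&0=0, 2&8=0, 1&D=1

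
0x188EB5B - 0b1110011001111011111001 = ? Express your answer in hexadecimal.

0b1110011001111011111001 = 0x399EF9 in hexadecimal.
Subtract column by column in base 16:
  B-9 → 2
  5-F → 6 (borrow)
  B-E-1 → C (borrow)
  E-9-1 → 4
  8-9 → F (borrow)
  8-3-1 → 4
  1-0 → 1

0x14F4C62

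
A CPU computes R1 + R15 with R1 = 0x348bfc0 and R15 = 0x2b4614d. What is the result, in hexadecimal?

Add column by column in base 16, right to left:
  0+d = d
  c+4 = 0 carry 1
  f+1+1 = 1 carry 1
  b+6+1 = 2 carry 1
  8+4+1 = d
  4+b = f
  3+2 = 5

0x5fd210d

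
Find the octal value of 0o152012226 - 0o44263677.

0o105526327

Subtract column by column in base 8:
  6-7 → 7 (borrow)
  2-7-1 → 2 (borrow)
  2-6-1 → 3 (borrow)
  2-3-1 → 6 (borrow)
  1-6-1 → 2 (borrow)
  0-2-1 → 5 (borrow)
  2-4-1 → 5 (borrow)
  5-4-1 → 0
  1-0 → 1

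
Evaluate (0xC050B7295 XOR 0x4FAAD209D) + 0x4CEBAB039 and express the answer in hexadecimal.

First 0xC050B7295 XOR 0x4FAAD209D = 0x8FFA65208.
Add column by column in base 16, right to left:
  8+9 = 1 carry 1
  0+3+1 = 4
  2+0 = 2
  5+B = 0 carry 1
  6+A+1 = 1 carry 1
  A+B+1 = 6 carry 1
  F+E+1 = E carry 1
  F+C+1 = C carry 1
  8+4+1 = D

0xDCE610241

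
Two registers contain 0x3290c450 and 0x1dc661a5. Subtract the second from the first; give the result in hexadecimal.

Subtract column by column in base 16:
  0-5 → b (borrow)
  5-a-1 → a (borrow)
  4-1-1 → 2
  c-6 → 6
  0-6 → a (borrow)
  9-c-1 → c (borrow)
  2-d-1 → 4 (borrow)
  3-1-1 → 1

0x14ca62ab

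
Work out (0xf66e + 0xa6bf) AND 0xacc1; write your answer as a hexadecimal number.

0x8c01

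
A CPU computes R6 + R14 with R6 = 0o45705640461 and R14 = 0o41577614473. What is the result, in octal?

0o107505455154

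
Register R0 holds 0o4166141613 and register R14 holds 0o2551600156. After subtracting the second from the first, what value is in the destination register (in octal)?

0o1414341435

Subtract column by column in base 8:
  3-6 → 5 (borrow)
  1-5-1 → 3 (borrow)
  6-1-1 → 4
  1-0 → 1
  4-0 → 4
  1-6 → 3 (borrow)
  6-1-1 → 4
  6-5 → 1
  1-5 → 4 (borrow)
  4-2-1 → 1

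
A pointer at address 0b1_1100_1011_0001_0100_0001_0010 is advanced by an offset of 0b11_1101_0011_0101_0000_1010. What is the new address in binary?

0b10000010000100100100011100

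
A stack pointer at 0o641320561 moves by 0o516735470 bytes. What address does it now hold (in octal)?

0o1360256251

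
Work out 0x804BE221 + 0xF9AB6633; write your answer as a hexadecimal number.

0x179F74854

Add column by column in base 16, right to left:
  1+3 = 4
  2+3 = 5
  2+6 = 8
  E+6 = 4 carry 1
  B+B+1 = 7 carry 1
  4+A+1 = F
  0+9 = 9
  8+F = 7 carry 1
  final carry 1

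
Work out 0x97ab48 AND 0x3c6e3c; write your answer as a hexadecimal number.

AND each hex digit independently (no carries):
  9&3=1, 7&c=4, a&6=2, b&e=a, 4&3=0, 8&c=8

0x142a08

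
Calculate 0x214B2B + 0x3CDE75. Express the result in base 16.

0x5E29A0

Add column by column in base 16, right to left:
  B+5 = 0 carry 1
  2+7+1 = A
  B+E = 9 carry 1
  4+D+1 = 2 carry 1
  1+C+1 = E
  2+3 = 5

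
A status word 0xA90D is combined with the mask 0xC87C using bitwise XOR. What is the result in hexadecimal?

XOR each hex digit independently (no carries):
  A^C=6, 9^8=1, 0^7=7, D^C=1

0x6171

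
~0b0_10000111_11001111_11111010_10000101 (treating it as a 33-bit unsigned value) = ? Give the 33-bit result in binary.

0b101111000001100000000010101111010

Invert each bit: 010000111110011111111101010000101 → 101111000001100000000010101111010.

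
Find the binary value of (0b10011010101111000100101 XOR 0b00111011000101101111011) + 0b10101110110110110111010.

0b101010000100001100011000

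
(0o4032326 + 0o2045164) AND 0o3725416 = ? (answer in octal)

Add column by column in base 8, right to left:
  6+4 = 2 carry 1
  2+6+1 = 1 carry 1
  3+1+1 = 5
  2+5 = 7
  3+4 = 7
  0+0 = 0
  4+2 = 6
Sum = 0o6077512; now AND with 0o3725416:
  6&3=2, 0&7=0, 7&2=2, 7&5=5, 5&4=4, 1&1=1, 2&6=2

0o2025412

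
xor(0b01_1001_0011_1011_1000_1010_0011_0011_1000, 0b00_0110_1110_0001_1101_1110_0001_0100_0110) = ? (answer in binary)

XOR bit by bit (1 where the bits differ):
  0110010011101110001010001100111000
^ 0001101110000111011110000101000110
= 0111111101101001010100001001111110

0b0111111101101001010100001001111110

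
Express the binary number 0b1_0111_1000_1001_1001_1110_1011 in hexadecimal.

Group the bits into nibbles: 0001 0111 1000 1001 1001 1110 1011 → 17899EB.

0x17899EB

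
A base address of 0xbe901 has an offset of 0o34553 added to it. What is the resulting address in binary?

0b11000010001001101100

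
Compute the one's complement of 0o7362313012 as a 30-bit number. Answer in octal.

Each oct digit d becomes 7−d:
  7→0, 3→4, 6→1, 2→5, 3→4, 1→6, 3→4, 0→7, 1→6, 2→5

0o0415464765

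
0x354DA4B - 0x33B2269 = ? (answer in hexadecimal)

Subtract column by column in base 16:
  B-9 → 2
  4-6 → E (borrow)
  A-2-1 → 7
  D-2 → B
  4-B → 9 (borrow)
  5-3-1 → 1
  3-3 → 0

0x19B7E2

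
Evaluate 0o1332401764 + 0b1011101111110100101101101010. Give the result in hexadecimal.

0o1332401764 = 0xB6A03F4 in hexadecimal.
0b1011101111110100101101101010 = 0xBBF4B6A in hexadecimal.
Add column by column in base 16, right to left:
  4+A = E
  F+6 = 5 carry 1
  3+B+1 = F
  0+4 = 4
  A+F = 9 carry 1
  6+B+1 = 2 carry 1
  B+B+1 = 7 carry 1
  final carry 1

0x17294F5E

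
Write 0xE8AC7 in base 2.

0b11101000101011000111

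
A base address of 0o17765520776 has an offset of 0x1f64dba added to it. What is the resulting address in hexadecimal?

0x81ccefb8

0o17765520776 = 0x7fd6a1fe in hexadecimal.
Add column by column in base 16, right to left:
  e+a = 8 carry 1
  f+b+1 = b carry 1
  1+d+1 = f
  a+4 = e
  6+6 = c
  d+f = c carry 1
  f+1+1 = 1 carry 1
  7+0+1 = 8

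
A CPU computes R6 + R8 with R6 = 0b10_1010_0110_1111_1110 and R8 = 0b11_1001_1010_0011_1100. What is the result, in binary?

0b1100100000100111010

Add column by column in base 2, right to left:
  0+0 = 0
  1+0 = 1
  1+1 = 0 carry 1
  1+1+1 = 1 carry 1
  1+1+1 = 1 carry 1
  1+1+1 = 1 carry 1
  1+0+1 = 0 carry 1
  1+0+1 = 0 carry 1
  0+0+1 = 1
  1+1 = 0 carry 1
  1+0+1 = 0 carry 1
  0+1+1 = 0 carry 1
  0+1+1 = 0 carry 1
  1+0+1 = 0 carry 1
  0+0+1 = 1
  1+1 = 0 carry 1
  0+1+1 = 0 carry 1
  1+1+1 = 1 carry 1
  final carry 1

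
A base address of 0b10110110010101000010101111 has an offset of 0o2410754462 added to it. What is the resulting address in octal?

0o2677224741

0b10110110010101000010101111 = 0o266250257 in octal.
Add column by column in base 8, right to left:
  7+2 = 1 carry 1
  5+6+1 = 4 carry 1
  2+4+1 = 7
  0+4 = 4
  5+5 = 2 carry 1
  2+7+1 = 2 carry 1
  6+0+1 = 7
  6+1 = 7
  2+4 = 6
  0+2 = 2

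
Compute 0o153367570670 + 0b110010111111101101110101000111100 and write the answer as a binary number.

0o153367570670 = 0b1101011011110111101111000110111000 in binary.
Add column by column in base 2, right to left:
  0+0 = 0
  0+0 = 0
  0+1 = 1
  1+1 = 0 carry 1
  1+1+1 = 1 carry 1
  1+1+1 = 1 carry 1
  0+0+1 = 1
  1+0 = 1
  1+0 = 1
  0+1 = 1
  0+0 = 0
  0+1 = 1
  1+0 = 1
  1+1 = 0 carry 1
  1+1+1 = 1 carry 1
  1+1+1 = 1 carry 1
  0+0+1 = 1
  1+1 = 0 carry 1
  1+1+1 = 1 carry 1
  1+0+1 = 0 carry 1
  1+1+1 = 1 carry 1
  0+1+1 = 0 carry 1
  1+1+1 = 1 carry 1
  1+1+1 = 1 carry 1
  1+1+1 = 1 carry 1
  1+1+1 = 1 carry 1
  0+1+1 = 0 carry 1
  1+0+1 = 0 carry 1
  1+1+1 = 1 carry 1
  0+0+1 = 1
  1+0 = 1
  0+1 = 1
  1+1 = 0 carry 1
  1+0+1 = 0 carry 1
  final carry 1

0b10011110011110101011101101111110100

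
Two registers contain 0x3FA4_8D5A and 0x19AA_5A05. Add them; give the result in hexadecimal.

Add column by column in base 16, right to left:
  A+5 = F
  5+0 = 5
  D+A = 7 carry 1
  8+5+1 = E
  4+A = E
  A+A = 4 carry 1
  F+9+1 = 9 carry 1
  3+1+1 = 5

0x594EE75F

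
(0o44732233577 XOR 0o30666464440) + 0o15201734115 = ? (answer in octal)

First 0o44732233577 XOR 0o30666464440 = 0o74154657137.
Add column by column in base 8, right to left:
  7+5 = 4 carry 1
  3+1+1 = 5
  1+1 = 2
  7+4 = 3 carry 1
  5+3+1 = 1 carry 1
  6+7+1 = 6 carry 1
  4+1+1 = 6
  5+0 = 5
  1+2 = 3
  4+5 = 1 carry 1
  7+1+1 = 1 carry 1
  final carry 1

0o111356613254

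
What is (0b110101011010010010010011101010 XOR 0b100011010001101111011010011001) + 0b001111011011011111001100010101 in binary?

First 0b110101011010010010010011101010 XOR 0b100011010001101111011010011001 = 0b010110001011111101001001110011.
Add column by column in base 2, right to left:
  1+1 = 0 carry 1
  1+0+1 = 0 carry 1
  0+1+1 = 0 carry 1
  0+0+1 = 1
  1+1 = 0 carry 1
  1+0+1 = 0 carry 1
  1+0+1 = 0 carry 1
  0+0+1 = 1
  0+1 = 1
  1+1 = 0 carry 1
  0+0+1 = 1
  0+0 = 0
  1+1 = 0 carry 1
  0+1+1 = 0 carry 1
  1+1+1 = 1 carry 1
  1+1+1 = 1 carry 1
  1+1+1 = 1 carry 1
  1+0+1 = 0 carry 1
  1+1+1 = 1 carry 1
  1+1+1 = 1 carry 1
  0+0+1 = 1
  1+1 = 0 carry 1
  0+1+1 = 0 carry 1
  0+0+1 = 1
  0+1 = 1
  1+1 = 0 carry 1
  1+1+1 = 1 carry 1
  0+1+1 = 0 carry 1
  1+0+1 = 0 carry 1
  final carry 1

0b100101100111011100010110001000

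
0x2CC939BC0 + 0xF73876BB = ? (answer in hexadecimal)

0x3C3CC127B

Add column by column in base 16, right to left:
  0+B = B
  C+B = 7 carry 1
  B+6+1 = 2 carry 1
  9+7+1 = 1 carry 1
  3+8+1 = C
  9+3 = C
  C+7 = 3 carry 1
  C+F+1 = C carry 1
  2+0+1 = 3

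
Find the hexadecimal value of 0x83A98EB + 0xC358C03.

Add column by column in base 16, right to left:
  B+3 = E
  E+0 = E
  8+C = 4 carry 1
  9+8+1 = 2 carry 1
  A+5+1 = 0 carry 1
  3+3+1 = 7
  8+C = 4 carry 1
  final carry 1

0x147024EE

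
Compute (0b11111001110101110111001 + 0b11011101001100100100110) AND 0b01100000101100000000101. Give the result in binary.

Add column by column in base 2, right to left:
  1+0 = 1
  0+1 = 1
  0+1 = 1
  1+0 = 1
  1+0 = 1
  1+1 = 0 carry 1
  0+0+1 = 1
  1+0 = 1
  1+1 = 0 carry 1
  1+0+1 = 0 carry 1
  0+0+1 = 1
  1+1 = 0 carry 1
  0+1+1 = 0 carry 1
  1+0+1 = 0 carry 1
  1+0+1 = 0 carry 1
  1+1+1 = 1 carry 1
  0+0+1 = 1
  0+1 = 1
  1+1 = 0 carry 1
  1+1+1 = 1 carry 1
  1+0+1 = 0 carry 1
  1+1+1 = 1 carry 1
  1+1+1 = 1 carry 1
  final carry 1
Sum = 0b111010111000010011011111; now AND with 0b01100000101100000000101:
  111010111000010011011111
& 001100000101100000000101
= 001000000000000000000101

0b1000000000000000000101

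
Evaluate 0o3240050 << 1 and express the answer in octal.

0o6500120

1 bits is not a whole number of base-8 digits; in binary: 11010100000000101000 << 1 = 110101000000001010000.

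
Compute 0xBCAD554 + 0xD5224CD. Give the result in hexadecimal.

Add column by column in base 16, right to left:
  4+D = 1 carry 1
  5+C+1 = 2 carry 1
  5+4+1 = A
  D+2 = F
  A+2 = C
  C+5 = 1 carry 1
  B+D+1 = 9 carry 1
  final carry 1

0x191CFA21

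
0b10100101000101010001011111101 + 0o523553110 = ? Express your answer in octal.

0b10100101000101010001011111101 = 0o2450521375 in octal.
Add column by column in base 8, right to left:
  5+0 = 5
  7+1 = 0 carry 1
  3+1+1 = 5
  1+3 = 4
  2+5 = 7
  5+5 = 2 carry 1
  0+3+1 = 4
  5+2 = 7
  4+5 = 1 carry 1
  2+0+1 = 3

0o3174274505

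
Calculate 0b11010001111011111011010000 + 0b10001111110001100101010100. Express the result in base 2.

Add column by column in base 2, right to left:
  0+0 = 0
  0+0 = 0
  0+1 = 1
  0+0 = 0
  1+1 = 0 carry 1
  0+0+1 = 1
  1+1 = 0 carry 1
  1+0+1 = 0 carry 1
  0+1+1 = 0 carry 1
  1+0+1 = 0 carry 1
  1+0+1 = 0 carry 1
  1+1+1 = 1 carry 1
  1+1+1 = 1 carry 1
  1+0+1 = 0 carry 1
  0+0+1 = 1
  1+0 = 1
  1+1 = 0 carry 1
  1+1+1 = 1 carry 1
  1+1+1 = 1 carry 1
  0+1+1 = 0 carry 1
  0+1+1 = 0 carry 1
  0+1+1 = 0 carry 1
  1+0+1 = 0 carry 1
  0+0+1 = 1
  1+0 = 1
  1+1 = 0 carry 1
  final carry 1

0b101100001101101100000100100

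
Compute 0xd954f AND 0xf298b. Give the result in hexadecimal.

0xd010b

AND each hex digit independently (no carries):
  d&f=d, 9&2=0, 5&9=1, 4&8=0, f&b=b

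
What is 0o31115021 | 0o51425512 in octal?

OR each oct digit independently (no carries):
  3|5=7, 1|1=1, 1|4=5, 1|2=3, 5|5=5, 0|5=5, 2|1=3, 1|2=3

0o71535533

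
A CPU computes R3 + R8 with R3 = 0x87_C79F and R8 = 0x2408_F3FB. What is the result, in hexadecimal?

0x2490BB9A

Add column by column in base 16, right to left:
  F+B = A carry 1
  9+F+1 = 9 carry 1
  7+3+1 = B
  C+F = B carry 1
  7+8+1 = 0 carry 1
  8+0+1 = 9
  0+4 = 4
  0+2 = 2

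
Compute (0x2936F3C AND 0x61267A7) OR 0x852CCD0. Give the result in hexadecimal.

0x2936F3C AND 0x61267A7 = 0x2126724.
Then OR with 0x852CCD0.

0xA52EFF4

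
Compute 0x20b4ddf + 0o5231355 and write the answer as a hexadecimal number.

0x22080cc

0o5231355 = 0x1532ed in hexadecimal.
Add column by column in base 16, right to left:
  f+d = c carry 1
  d+e+1 = c carry 1
  d+2+1 = 0 carry 1
  4+3+1 = 8
  b+5 = 0 carry 1
  0+1+1 = 2
  2+0 = 2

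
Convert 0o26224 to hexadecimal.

0x2C94

Each octal digit is 3 bits: 2=010 6=110 2=010 2=010 4=100.
Group the bits into nibbles: 0010 1100 1001 0100 → 2C94.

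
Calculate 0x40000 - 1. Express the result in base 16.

The trailing 4 digits are 0, so subtracting 1 borrows through: they become F and the next digit up decrements.

0x3FFFF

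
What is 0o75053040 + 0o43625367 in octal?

Add column by column in base 8, right to left:
  0+7 = 7
  4+6 = 2 carry 1
  0+3+1 = 4
  3+5 = 0 carry 1
  5+2+1 = 0 carry 1
  0+6+1 = 7
  5+3 = 0 carry 1
  7+4+1 = 4 carry 1
  final carry 1

0o140700427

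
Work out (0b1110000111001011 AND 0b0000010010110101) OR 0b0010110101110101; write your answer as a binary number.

0b1110000111001011 AND 0b0000010010110101 = 0b0000000010000001.
Then OR with 0b0010110101110101.

0b10110111110101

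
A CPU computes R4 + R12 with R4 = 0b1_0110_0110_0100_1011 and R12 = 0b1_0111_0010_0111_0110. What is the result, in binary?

Add column by column in base 2, right to left:
  1+0 = 1
  1+1 = 0 carry 1
  0+1+1 = 0 carry 1
  1+0+1 = 0 carry 1
  0+1+1 = 0 carry 1
  0+1+1 = 0 carry 1
  1+1+1 = 1 carry 1
  0+0+1 = 1
  0+0 = 0
  1+1 = 0 carry 1
  1+0+1 = 0 carry 1
  0+0+1 = 1
  0+1 = 1
  1+1 = 0 carry 1
  1+1+1 = 1 carry 1
  0+0+1 = 1
  1+1 = 0 carry 1
  final carry 1

0b101101100011000001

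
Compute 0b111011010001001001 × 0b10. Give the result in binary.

Multiply each base-2 digit by 2, carrying:
  1×2 = 2 → write 0 carry 1
  0×2+1 = 1 → write 1
  0×2 = 0 → write 0
  1×2 = 2 → write 0 carry 1
  0×2+1 = 1 → write 1
  0×2 = 0 → write 0
  1×2 = 2 → write 0 carry 1
  0×2+1 = 1 → write 1
  0×2 = 0 → write 0
  0×2 = 0 → write 0
  1×2 = 2 → write 0 carry 1
  0×2+1 = 1 → write 1
  1×2 = 2 → write 0 carry 1
  1×2+1 = 3 → write 1 carry 1
  0×2+1 = 1 → write 1
  1×2 = 2 → write 0 carry 1
  1×2+1 = 3 → write 1 carry 1
  1×2+1 = 3 → write 1 carry 1
  remaining carry: 1

0b1110110100010010010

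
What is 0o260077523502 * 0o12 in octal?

0o3341174504224

Multiply each base-8 digit by 10, carrying:
  2×10 = 20 → write 4 carry 2
  0×10+2 = 2 → write 2
  5×10 = 50 → write 2 carry 6
  3×10+6 = 36 → write 4 carry 4
  2×10+4 = 24 → write 0 carry 3
  5×10+3 = 53 → write 5 carry 6
  7×10+6 = 76 → write 4 carry 9
  7×10+9 = 79 → write 7 carry 9
  0×10+9 = 9 → write 1 carry 1
  0×10+1 = 1 → write 1
  6×10 = 60 → write 4 carry 7
  2×10+7 = 27 → write 3 carry 3
  remaining carry: 3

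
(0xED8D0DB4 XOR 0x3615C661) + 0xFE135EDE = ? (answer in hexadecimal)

0x1D9AC2AB3

First 0xED8D0DB4 XOR 0x3615C661 = 0xDB98CBD5.
Add column by column in base 16, right to left:
  5+E = 3 carry 1
  D+D+1 = B carry 1
  B+E+1 = A carry 1
  C+5+1 = 2 carry 1
  8+3+1 = C
  9+1 = A
  B+E = 9 carry 1
  D+F+1 = D carry 1
  final carry 1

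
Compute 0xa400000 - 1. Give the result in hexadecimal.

0xa3fffff

The trailing 5 digits are 0, so subtracting 1 borrows through: they become F and the next digit up decrements.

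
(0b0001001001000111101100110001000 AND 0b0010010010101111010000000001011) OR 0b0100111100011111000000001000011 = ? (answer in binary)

0b0001001001000111101100110001000 AND 0b0010010010101111010000000001011 = 0b0000000000000111000000000001000.
Then OR with 0b0100111100011111000000001000011.

0b100111100011111000000001001011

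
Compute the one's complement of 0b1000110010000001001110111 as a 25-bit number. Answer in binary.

Invert each bit: 1000110010000001001110111 → 0111001101111110110001000.

0b0111001101111110110001000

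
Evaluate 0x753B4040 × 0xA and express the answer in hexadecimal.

0x494508280

Multiply each base-16 digit by 10, carrying:
  0×10 = 0 → write 0
  4×10 = 40 → write 8 carry 2
  0×10+2 = 2 → write 2
  4×10 = 40 → write 8 carry 2
  B×10+2 = 112 → write 0 carry 7
  3×10+7 = 37 → write 5 carry 2
  5×10+2 = 52 → write 4 carry 3
  7×10+3 = 73 → write 9 carry 4
  remaining carry: 4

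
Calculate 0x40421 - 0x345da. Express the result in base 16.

0xbe47

Subtract column by column in base 16:
  1-a → 7 (borrow)
  2-d-1 → 4 (borrow)
  4-5-1 → e (borrow)
  0-4-1 → b (borrow)
  4-3-1 → 0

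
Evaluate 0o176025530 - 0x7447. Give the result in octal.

0x7447 = 0o72107 in octal.
Subtract column by column in base 8:
  0-7 → 1 (borrow)
  3-0-1 → 2
  5-1 → 4
  5-2 → 3
  2-7 → 3 (borrow)
  0-0-1 → 7 (borrow)
  6-0-1 → 5
  7-0 → 7
  1-0 → 1

0o175733421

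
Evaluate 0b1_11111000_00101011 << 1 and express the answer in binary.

0b111111000001010110

Left shift by 1: append 1 zero bit.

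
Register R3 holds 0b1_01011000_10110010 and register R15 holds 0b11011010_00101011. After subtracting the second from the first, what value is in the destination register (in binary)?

Subtract column by column in base 2:
  0-1 → 1 (borrow)
  1-1-1 → 1 (borrow)
  0-0-1 → 1 (borrow)
  0-1-1 → 0 (borrow)
  1-0-1 → 0
  1-1 → 0
  0-0 → 0
  1-0 → 1
  0-0 → 0
  0-1 → 1 (borrow)
  0-0-1 → 1 (borrow)
  1-1-1 → 1 (borrow)
  1-1-1 → 1 (borrow)
  0-0-1 → 1 (borrow)
  1-1-1 → 1 (borrow)
  0-1-1 → 0 (borrow)
  1-0-1 → 0

0b111111010000111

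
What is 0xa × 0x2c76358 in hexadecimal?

Multiply each base-16 digit by 10, carrying:
  8×10 = 80 → write 0 carry 5
  5×10+5 = 55 → write 7 carry 3
  3×10+3 = 33 → write 1 carry 2
  6×10+2 = 62 → write e carry 3
  7×10+3 = 73 → write 9 carry 4
  c×10+4 = 124 → write c carry 7
  2×10+7 = 27 → write b carry 1
  remaining carry: 1

0x1bc9e170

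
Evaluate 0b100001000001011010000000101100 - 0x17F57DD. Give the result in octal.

0o3741444117

0b100001000001011010000000101100 = 0o4101320054 in octal.
0x17F57DD = 0o137653735 in octal.
Subtract column by column in base 8:
  4-5 → 7 (borrow)
  5-3-1 → 1
  0-7 → 1 (borrow)
  0-3-1 → 4 (borrow)
  2-5-1 → 4 (borrow)
  3-6-1 → 4 (borrow)
  1-7-1 → 1 (borrow)
  0-3-1 → 4 (borrow)
  1-1-1 → 7 (borrow)
  4-0-1 → 3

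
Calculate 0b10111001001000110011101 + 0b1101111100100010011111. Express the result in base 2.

0b100101000101101000111100

Add column by column in base 2, right to left:
  1+1 = 0 carry 1
  0+1+1 = 0 carry 1
  1+1+1 = 1 carry 1
  1+1+1 = 1 carry 1
  1+1+1 = 1 carry 1
  0+0+1 = 1
  0+0 = 0
  1+1 = 0 carry 1
  1+0+1 = 0 carry 1
  0+0+1 = 1
  0+0 = 0
  0+1 = 1
  1+0 = 1
  0+0 = 0
  0+1 = 1
  1+1 = 0 carry 1
  0+1+1 = 0 carry 1
  0+1+1 = 0 carry 1
  1+1+1 = 1 carry 1
  1+0+1 = 0 carry 1
  1+1+1 = 1 carry 1
  0+1+1 = 0 carry 1
  1+0+1 = 0 carry 1
  final carry 1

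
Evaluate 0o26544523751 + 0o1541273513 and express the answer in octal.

0o30306017464

Add column by column in base 8, right to left:
  1+3 = 4
  5+1 = 6
  7+5 = 4 carry 1
  3+3+1 = 7
  2+7 = 1 carry 1
  5+2+1 = 0 carry 1
  4+1+1 = 6
  4+4 = 0 carry 1
  5+5+1 = 3 carry 1
  6+1+1 = 0 carry 1
  2+0+1 = 3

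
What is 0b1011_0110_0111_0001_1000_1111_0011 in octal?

Group the bits in threes: 001 011 011 001 110 001 100 011 110 011 → 1331614363.

0o1331614363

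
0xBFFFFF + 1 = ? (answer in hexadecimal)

0xC00000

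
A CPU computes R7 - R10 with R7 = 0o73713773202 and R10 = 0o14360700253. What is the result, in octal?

0o57333072727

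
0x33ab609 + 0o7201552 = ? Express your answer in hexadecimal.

0o7201552 = 0x1d036a in hexadecimal.
Add column by column in base 16, right to left:
  9+a = 3 carry 1
  0+6+1 = 7
  6+3 = 9
  b+0 = b
  a+d = 7 carry 1
  3+1+1 = 5
  3+0 = 3

0x357b973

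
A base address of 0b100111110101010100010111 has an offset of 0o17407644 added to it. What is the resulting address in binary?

0b110111010110010010111011

0o17407644 = 0b1111100000111110100100 in binary.
Add column by column in base 2, right to left:
  1+0 = 1
  1+0 = 1
  1+1 = 0 carry 1
  0+0+1 = 1
  1+0 = 1
  0+1 = 1
  0+0 = 0
  0+1 = 1
  1+1 = 0 carry 1
  0+1+1 = 0 carry 1
  1+1+1 = 1 carry 1
  0+1+1 = 0 carry 1
  1+0+1 = 0 carry 1
  0+0+1 = 1
  1+0 = 1
  0+0 = 0
  1+0 = 1
  1+1 = 0 carry 1
  1+1+1 = 1 carry 1
  1+1+1 = 1 carry 1
  1+1+1 = 1 carry 1
  0+1+1 = 0 carry 1
  0+0+1 = 1
  1+0 = 1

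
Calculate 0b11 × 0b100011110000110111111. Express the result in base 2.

Multiply each base-2 digit by 3, carrying:
  1×3 = 3 → write 1 carry 1
  1×3+1 = 4 → write 0 carry 2
  1×3+2 = 5 → write 1 carry 2
  1×3+2 = 5 → write 1 carry 2
  1×3+2 = 5 → write 1 carry 2
  1×3+2 = 5 → write 1 carry 2
  0×3+2 = 2 → write 0 carry 1
  1×3+1 = 4 → write 0 carry 2
  1×3+2 = 5 → write 1 carry 2
  0×3+2 = 2 → write 0 carry 1
  0×3+1 = 1 → write 1
  0×3 = 0 → write 0
  0×3 = 0 → write 0
  1×3 = 3 → write 1 carry 1
  1×3+1 = 4 → write 0 carry 2
  1×3+2 = 5 → write 1 carry 2
  1×3+2 = 5 → write 1 carry 2
  0×3+2 = 2 → write 0 carry 1
  0×3+1 = 1 → write 1
  0×3 = 0 → write 0
  1×3 = 3 → write 1 carry 1
  remaining carry: 1

0b1101011010010100111101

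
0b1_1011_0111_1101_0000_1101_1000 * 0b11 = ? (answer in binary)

Multiply each base-2 digit by 3, carrying:
  0×3 = 0 → write 0
  0×3 = 0 → write 0
  0×3 = 0 → write 0
  1×3 = 3 → write 1 carry 1
  1×3+1 = 4 → write 0 carry 2
  0×3+2 = 2 → write 0 carry 1
  1×3+1 = 4 → write 0 carry 2
  1×3+2 = 5 → write 1 carry 2
  0×3+2 = 2 → write 0 carry 1
  0×3+1 = 1 → write 1
  0×3 = 0 → write 0
  0×3 = 0 → write 0
  1×3 = 3 → write 1 carry 1
  0×3+1 = 1 → write 1
  1×3 = 3 → write 1 carry 1
  1×3+1 = 4 → write 0 carry 2
  1×3+2 = 5 → write 1 carry 2
  1×3+2 = 5 → write 1 carry 2
  1×3+2 = 5 → write 1 carry 2
  0×3+2 = 2 → write 0 carry 1
  1×3+1 = 4 → write 0 carry 2
  1×3+2 = 5 → write 1 carry 2
  0×3+2 = 2 → write 0 carry 1
  1×3+1 = 4 → write 0 carry 2
  1×3+2 = 5 → write 1 carry 2
  remaining carry: 10

0b101001001110111001010001000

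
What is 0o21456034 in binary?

Each octal digit is 3 bits: 2=010 1=001 4=100 5=101 6=110 0=000 3=011 4=100.

0b10001100101110000011100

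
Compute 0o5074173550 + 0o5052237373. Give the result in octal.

0o12146433143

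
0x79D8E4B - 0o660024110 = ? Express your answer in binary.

0b110111010110011000000011

0x79D8E4B = 0b111100111011000111001001011 in binary.
0o660024110 = 0b110110000000010100001001000 in binary.
Subtract column by column in base 2:
  1-0 → 1
  1-0 → 1
  0-0 → 0
  1-1 → 0
  0-0 → 0
  0-0 → 0
  1-1 → 0
  0-0 → 0
  0-0 → 0
  1-0 → 1
  1-0 → 1
  1-1 → 0
  0-0 → 0
  0-1 → 1 (borrow)
  0-0-1 → 1 (borrow)
  1-0-1 → 0
  1-0 → 1
  0-0 → 0
  1-0 → 1
  1-0 → 1
  1-0 → 1
  0-0 → 0
  0-1 → 1 (borrow)
  1-1-1 → 1 (borrow)
  1-0-1 → 0
  1-1 → 0
  1-1 → 0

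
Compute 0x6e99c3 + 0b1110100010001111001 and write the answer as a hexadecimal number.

0x75de3c

0b1110100010001111001 = 0x74479 in hexadecimal.
Add column by column in base 16, right to left:
  3+9 = c
  c+7 = 3 carry 1
  9+4+1 = e
  9+4 = d
  e+7 = 5 carry 1
  6+0+1 = 7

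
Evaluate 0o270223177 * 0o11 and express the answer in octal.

0o3172455167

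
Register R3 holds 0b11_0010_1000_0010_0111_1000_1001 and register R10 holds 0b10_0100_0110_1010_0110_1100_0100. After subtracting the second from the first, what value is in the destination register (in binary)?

0b111000011000000011000101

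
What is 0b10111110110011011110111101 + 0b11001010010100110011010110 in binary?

0b110001001001000010010010011

Add column by column in base 2, right to left:
  1+0 = 1
  0+1 = 1
  1+1 = 0 carry 1
  1+0+1 = 0 carry 1
  1+1+1 = 1 carry 1
  1+0+1 = 0 carry 1
  0+1+1 = 0 carry 1
  1+1+1 = 1 carry 1
  1+0+1 = 0 carry 1
  1+0+1 = 0 carry 1
  1+1+1 = 1 carry 1
  0+1+1 = 0 carry 1
  1+0+1 = 0 carry 1
  1+0+1 = 0 carry 1
  0+1+1 = 0 carry 1
  0+0+1 = 1
  1+1 = 0 carry 1
  1+0+1 = 0 carry 1
  0+0+1 = 1
  1+1 = 0 carry 1
  1+0+1 = 0 carry 1
  1+1+1 = 1 carry 1
  1+0+1 = 0 carry 1
  1+0+1 = 0 carry 1
  0+1+1 = 0 carry 1
  1+1+1 = 1 carry 1
  final carry 1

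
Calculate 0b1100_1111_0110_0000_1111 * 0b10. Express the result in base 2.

0b110011110110000011110

Multiply each base-2 digit by 2, carrying:
  1×2 = 2 → write 0 carry 1
  1×2+1 = 3 → write 1 carry 1
  1×2+1 = 3 → write 1 carry 1
  1×2+1 = 3 → write 1 carry 1
  0×2+1 = 1 → write 1
  0×2 = 0 → write 0
  0×2 = 0 → write 0
  0×2 = 0 → write 0
  0×2 = 0 → write 0
  1×2 = 2 → write 0 carry 1
  1×2+1 = 3 → write 1 carry 1
  0×2+1 = 1 → write 1
  1×2 = 2 → write 0 carry 1
  1×2+1 = 3 → write 1 carry 1
  1×2+1 = 3 → write 1 carry 1
  1×2+1 = 3 → write 1 carry 1
  0×2+1 = 1 → write 1
  0×2 = 0 → write 0
  1×2 = 2 → write 0 carry 1
  1×2+1 = 3 → write 1 carry 1
  remaining carry: 1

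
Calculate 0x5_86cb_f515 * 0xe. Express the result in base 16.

Multiply each base-16 digit by 14, carrying:
  5×14 = 70 → write 6 carry 4
  1×14+4 = 18 → write 2 carry 1
  5×14+1 = 71 → write 7 carry 4
  f×14+4 = 214 → write 6 carry 13
  b×14+13 = 167 → write 7 carry 10
  c×14+10 = 178 → write 2 carry 11
  6×14+11 = 95 → write f carry 5
  8×14+5 = 117 → write 5 carry 7
  5×14+7 = 77 → write d carry 4
  remaining carry: 4

0x4d5f276726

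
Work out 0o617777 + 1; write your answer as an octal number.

The trailing 4 digits are 7 (max in base 8), so adding 1 cascades: they roll to 0 and the next digit up increments.

0o620000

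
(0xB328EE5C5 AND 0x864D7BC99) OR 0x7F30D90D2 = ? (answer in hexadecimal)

0xFF38FB4D3

0xB328EE5C5 AND 0x864D7BC99 = 0x82086A481.
Then OR with 0x7F30D90D2.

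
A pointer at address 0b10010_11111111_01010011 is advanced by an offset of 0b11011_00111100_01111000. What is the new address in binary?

0b1011100011101111001011

Add column by column in base 2, right to left:
  1+0 = 1
  1+0 = 1
  0+0 = 0
  0+1 = 1
  1+1 = 0 carry 1
  0+1+1 = 0 carry 1
  1+1+1 = 1 carry 1
  0+0+1 = 1
  1+0 = 1
  1+0 = 1
  1+1 = 0 carry 1
  1+1+1 = 1 carry 1
  1+1+1 = 1 carry 1
  1+1+1 = 1 carry 1
  1+0+1 = 0 carry 1
  1+0+1 = 0 carry 1
  0+1+1 = 0 carry 1
  1+1+1 = 1 carry 1
  0+0+1 = 1
  0+1 = 1
  1+1 = 0 carry 1
  final carry 1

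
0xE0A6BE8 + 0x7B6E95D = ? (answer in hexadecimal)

Add column by column in base 16, right to left:
  8+D = 5 carry 1
  E+5+1 = 4 carry 1
  B+9+1 = 5 carry 1
  6+E+1 = 5 carry 1
  A+6+1 = 1 carry 1
  0+B+1 = C
  E+7 = 5 carry 1
  final carry 1

0x15C15545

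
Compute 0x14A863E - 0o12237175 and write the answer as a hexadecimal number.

0x12147C1

0o12237175 = 0x293E7D in hexadecimal.
Subtract column by column in base 16:
  E-D → 1
  3-7 → C (borrow)
  6-E-1 → 7 (borrow)
  8-3-1 → 4
  A-9 → 1
  4-2 → 2
  1-0 → 1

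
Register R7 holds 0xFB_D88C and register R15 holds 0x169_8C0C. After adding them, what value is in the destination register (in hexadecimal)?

Add column by column in base 16, right to left:
  C+C = 8 carry 1
  8+0+1 = 9
  8+C = 4 carry 1
  D+8+1 = 6 carry 1
  B+9+1 = 5 carry 1
  F+6+1 = 6 carry 1
  0+1+1 = 2

0x2656498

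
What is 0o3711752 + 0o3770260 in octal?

Add column by column in base 8, right to left:
  2+0 = 2
  5+6 = 3 carry 1
  7+2+1 = 2 carry 1
  1+0+1 = 2
  1+7 = 0 carry 1
  7+7+1 = 7 carry 1
  3+3+1 = 7

0o7702232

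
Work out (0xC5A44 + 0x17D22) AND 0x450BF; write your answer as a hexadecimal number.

0x45026

Add column by column in base 16, right to left:
  4+2 = 6
  4+2 = 6
  A+D = 7 carry 1
  5+7+1 = D
  C+1 = D
Sum = 0xDD766; now AND with 0x450BF:
  D&4=4, D&5=5, 7&0=0, 6&B=2, 6&F=6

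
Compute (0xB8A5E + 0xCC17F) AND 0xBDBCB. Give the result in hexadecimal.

0x84BC9

Add column by column in base 16, right to left:
  E+F = D carry 1
  5+7+1 = D
  A+1 = B
  8+C = 4 carry 1
  B+C+1 = 8 carry 1
  final carry 1
Sum = 0x184BDD; now AND with 0xBDBCB:
  1&0=0, 8&B=8, 4&D=4, B&B=B, D&C=C, D&B=9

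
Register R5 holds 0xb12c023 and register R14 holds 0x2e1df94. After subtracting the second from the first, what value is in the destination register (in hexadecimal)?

0x830e08f

Subtract column by column in base 16:
  3-4 → f (borrow)
  2-9-1 → 8 (borrow)
  0-f-1 → 0 (borrow)
  c-d-1 → e (borrow)
  2-1-1 → 0
  1-e → 3 (borrow)
  b-2-1 → 8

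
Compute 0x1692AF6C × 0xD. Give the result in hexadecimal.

Multiply each base-16 digit by 13, carrying:
  C×13 = 156 → write C carry 9
  6×13+9 = 87 → write 7 carry 5
  F×13+5 = 200 → write 8 carry 12
  A×13+12 = 142 → write E carry 8
  2×13+8 = 34 → write 2 carry 2
  9×13+2 = 119 → write 7 carry 7
  6×13+7 = 85 → write 5 carry 5
  1×13+5 = 18 → write 2 carry 1
  remaining carry: 1

0x12572E87C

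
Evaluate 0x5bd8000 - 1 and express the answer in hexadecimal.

0x5bd7fff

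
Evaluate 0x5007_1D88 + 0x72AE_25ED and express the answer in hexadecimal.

0xC2B54375

Add column by column in base 16, right to left:
  8+D = 5 carry 1
  8+E+1 = 7 carry 1
  D+5+1 = 3 carry 1
  1+2+1 = 4
  7+E = 5 carry 1
  0+A+1 = B
  0+2 = 2
  5+7 = C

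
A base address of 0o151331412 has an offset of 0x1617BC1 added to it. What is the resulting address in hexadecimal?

0x3072ECB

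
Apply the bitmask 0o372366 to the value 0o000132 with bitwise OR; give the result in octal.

OR each oct digit independently (no carries):
  0|3=3, 0|7=7, 0|2=2, 1|3=3, 3|6=7, 2|6=6

0o372376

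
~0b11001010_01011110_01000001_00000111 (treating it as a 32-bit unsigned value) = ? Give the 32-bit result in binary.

0b00110101101000011011111011111000

Invert each bit: 11001010010111100100000100000111 → 00110101101000011011111011111000.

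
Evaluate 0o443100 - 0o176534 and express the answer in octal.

0o244344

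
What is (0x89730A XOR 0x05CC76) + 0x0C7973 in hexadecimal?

First 0x89730A XOR 0x05CC76 = 0x8CBF7C.
Add column by column in base 16, right to left:
  C+3 = F
  7+7 = E
  F+9 = 8 carry 1
  B+7+1 = 3 carry 1
  C+C+1 = 9 carry 1
  8+0+1 = 9

0x9938EF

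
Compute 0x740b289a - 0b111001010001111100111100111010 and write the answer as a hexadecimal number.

0x3ac35960

0b111001010001111100111100111010 = 0x3947cf3a in hexadecimal.
Subtract column by column in base 16:
  a-a → 0
  9-3 → 6
  8-f → 9 (borrow)
  2-c-1 → 5 (borrow)
  b-7-1 → 3
  0-4 → c (borrow)
  4-9-1 → a (borrow)
  7-3-1 → 3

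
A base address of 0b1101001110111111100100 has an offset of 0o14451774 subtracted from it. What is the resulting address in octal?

0b1101001110111111100100 = 0o15167744 in octal.
Subtract column by column in base 8:
  4-4 → 0
  4-7 → 5 (borrow)
  7-7-1 → 7 (borrow)
  7-1-1 → 5
  6-5 → 1
  1-4 → 5 (borrow)
  5-4-1 → 0
  1-1 → 0

0o515750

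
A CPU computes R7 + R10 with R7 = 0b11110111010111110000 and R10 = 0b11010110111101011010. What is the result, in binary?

Add column by column in base 2, right to left:
  0+0 = 0
  0+1 = 1
  0+0 = 0
  0+1 = 1
  1+1 = 0 carry 1
  1+0+1 = 0 carry 1
  1+1+1 = 1 carry 1
  1+0+1 = 0 carry 1
  1+1+1 = 1 carry 1
  0+1+1 = 0 carry 1
  1+1+1 = 1 carry 1
  0+1+1 = 0 carry 1
  1+0+1 = 0 carry 1
  1+1+1 = 1 carry 1
  1+1+1 = 1 carry 1
  0+0+1 = 1
  1+1 = 0 carry 1
  1+0+1 = 0 carry 1
  1+1+1 = 1 carry 1
  1+1+1 = 1 carry 1
  final carry 1

0b111001110010101001010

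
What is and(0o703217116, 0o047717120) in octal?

0o003217100

AND each oct digit independently (no carries):
  7&0=0, 0&4=0, 3&7=3, 2&7=2, 1&1=1, 7&7=7, 1&1=1, 1&2=0, 6&0=0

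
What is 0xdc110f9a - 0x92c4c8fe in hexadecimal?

0x494c469c

Subtract column by column in base 16:
  a-e → c (borrow)
  9-f-1 → 9 (borrow)
  f-8-1 → 6
  0-c → 4 (borrow)
  1-4-1 → c (borrow)
  1-c-1 → 4 (borrow)
  c-2-1 → 9
  d-9 → 4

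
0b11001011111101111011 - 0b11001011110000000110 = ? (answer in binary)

0b1101110101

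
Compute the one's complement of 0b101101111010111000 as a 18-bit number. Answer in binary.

0b010010000101000111

Invert each bit: 101101111010111000 → 010010000101000111.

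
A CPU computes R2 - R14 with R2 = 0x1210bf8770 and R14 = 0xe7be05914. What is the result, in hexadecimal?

0x394df2e5c

Subtract column by column in base 16:
  0-4 → c (borrow)
  7-1-1 → 5
  7-9 → e (borrow)
  8-5-1 → 2
  f-0 → f
  b-e → d (borrow)
  0-b-1 → 4 (borrow)
  1-7-1 → 9 (borrow)
  2-e-1 → 3 (borrow)
  1-0-1 → 0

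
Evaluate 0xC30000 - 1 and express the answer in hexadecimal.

0xC2FFFF

The trailing 4 digits are 0, so subtracting 1 borrows through: they become F and the next digit up decrements.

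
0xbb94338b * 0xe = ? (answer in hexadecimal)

0xa421ad19a

Multiply each base-16 digit by 14, carrying:
  b×14 = 154 → write a carry 9
  8×14+9 = 121 → write 9 carry 7
  3×14+7 = 49 → write 1 carry 3
  3×14+3 = 45 → write d carry 2
  4×14+2 = 58 → write a carry 3
  9×14+3 = 129 → write 1 carry 8
  b×14+8 = 162 → write 2 carry 10
  b×14+10 = 164 → write 4 carry 10
  remaining carry: a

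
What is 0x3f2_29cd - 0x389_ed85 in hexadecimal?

0x683c48

Subtract column by column in base 16:
  d-5 → 8
  c-8 → 4
  9-d → c (borrow)
  2-e-1 → 3 (borrow)
  2-9-1 → 8 (borrow)
  f-8-1 → 6
  3-3 → 0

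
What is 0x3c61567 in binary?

0b11110001100001010101100111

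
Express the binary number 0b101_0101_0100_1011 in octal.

Group the bits in threes: 101 010 101 001 011 → 52513.

0o52513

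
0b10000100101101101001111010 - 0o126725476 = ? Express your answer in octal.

0o55627474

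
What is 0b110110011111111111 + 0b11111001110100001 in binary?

0b1010101101110100000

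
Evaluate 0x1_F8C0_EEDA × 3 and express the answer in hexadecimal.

Multiply each base-16 digit by 3, carrying:
  A×3 = 30 → write E carry 1
  D×3+1 = 40 → write 8 carry 2
  E×3+2 = 44 → write C carry 2
  E×3+2 = 44 → write C carry 2
  0×3+2 = 2 → write 2
  C×3 = 36 → write 4 carry 2
  8×3+2 = 26 → write A carry 1
  F×3+1 = 46 → write E carry 2
  1×3+2 = 5 → write 5

0x5EA42CC8E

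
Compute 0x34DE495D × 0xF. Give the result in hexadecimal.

0x319064C73

Multiply each base-16 digit by 15, carrying:
  D×15 = 195 → write 3 carry 12
  5×15+12 = 87 → write 7 carry 5
  9×15+5 = 140 → write C carry 8
  4×15+8 = 68 → write 4 carry 4
  E×15+4 = 214 → write 6 carry 13
  D×15+13 = 208 → write 0 carry 13
  4×15+13 = 73 → write 9 carry 4
  3×15+4 = 49 → write 1 carry 3
  remaining carry: 3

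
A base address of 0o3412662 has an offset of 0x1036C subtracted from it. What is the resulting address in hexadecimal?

0xD1246

0o3412662 = 0xE15B2 in hexadecimal.
Subtract column by column in base 16:
  2-C → 6 (borrow)
  B-6-1 → 4
  5-3 → 2
  1-0 → 1
  E-1 → D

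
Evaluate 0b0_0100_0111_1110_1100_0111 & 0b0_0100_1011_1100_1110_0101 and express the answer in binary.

AND bit by bit (1 only where both bits are 1):
  001000111111011000111
& 001001011110011100101
= 001000011110011000101

0b001000011110011000101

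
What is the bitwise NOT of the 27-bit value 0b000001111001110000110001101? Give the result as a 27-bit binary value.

0b111110000110001111001110010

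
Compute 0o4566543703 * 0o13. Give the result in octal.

0o64031512541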